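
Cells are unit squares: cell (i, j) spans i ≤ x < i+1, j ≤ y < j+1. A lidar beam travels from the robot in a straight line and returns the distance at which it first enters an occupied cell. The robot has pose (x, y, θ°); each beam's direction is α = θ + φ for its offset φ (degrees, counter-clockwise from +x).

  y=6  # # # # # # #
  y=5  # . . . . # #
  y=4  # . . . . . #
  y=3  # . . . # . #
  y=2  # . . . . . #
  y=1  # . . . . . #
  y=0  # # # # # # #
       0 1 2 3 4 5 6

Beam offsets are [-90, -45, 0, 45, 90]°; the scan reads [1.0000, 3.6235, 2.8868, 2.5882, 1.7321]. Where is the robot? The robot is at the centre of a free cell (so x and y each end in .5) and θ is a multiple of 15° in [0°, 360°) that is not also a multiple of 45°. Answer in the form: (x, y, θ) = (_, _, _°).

(x, y, θ) = (3.5, 2.5, 150°)

Enumerate (i+0.5, j+0.5, θ) over the 23 free cells and 16 admissible headings. For each, cast all 5 beams and compare to the given ranges.
  (4.5, 5.5, 75°): beam 1 = 0.5176 ≠ 1.0000 ✗
  (1.5, 1.5, 240°): beam 1 = 0.5774 ≠ 1.0000 ✗
  (5.5, 1.5, 30°): beam 1 = 0.5774 ≠ 1.0000 ✗
  …
  (3.5, 2.5, 150°): r_1=1.0000, r_2=3.6235, r_3=2.8868, r_4=2.5882, r_5=1.7321 — all match ✓
Only this pose fits every beam.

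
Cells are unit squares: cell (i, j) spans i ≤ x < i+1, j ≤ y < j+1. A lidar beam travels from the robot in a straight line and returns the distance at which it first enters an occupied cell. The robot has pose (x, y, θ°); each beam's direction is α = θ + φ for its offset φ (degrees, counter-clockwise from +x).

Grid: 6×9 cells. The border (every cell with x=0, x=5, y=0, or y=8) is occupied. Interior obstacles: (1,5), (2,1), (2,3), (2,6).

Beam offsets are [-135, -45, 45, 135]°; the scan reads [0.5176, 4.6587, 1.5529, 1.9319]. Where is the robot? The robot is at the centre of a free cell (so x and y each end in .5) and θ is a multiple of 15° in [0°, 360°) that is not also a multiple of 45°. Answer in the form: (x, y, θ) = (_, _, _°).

(x, y, θ) = (4.5, 3.5, 150°)

Enumerate (i+0.5, j+0.5, θ) over the 24 free cells and 16 admissible headings. For each, cast all 4 beams and compare to the given ranges.
  (2.5, 2.5, 120°): beam 1 = 2.5882 ≠ 0.5176 ✗
  (2.5, 7.5, 240°): beam 2 = 1.5529 ≠ 4.6587 ✗
  (3.5, 6.5, 120°): beam 1 = 1.5529 ≠ 0.5176 ✗
  …
  (4.5, 3.5, 150°): r_1=0.5176, r_2=4.6587, r_3=1.5529, r_4=1.9319 — all match ✓
No second candidate reproduces the full scan.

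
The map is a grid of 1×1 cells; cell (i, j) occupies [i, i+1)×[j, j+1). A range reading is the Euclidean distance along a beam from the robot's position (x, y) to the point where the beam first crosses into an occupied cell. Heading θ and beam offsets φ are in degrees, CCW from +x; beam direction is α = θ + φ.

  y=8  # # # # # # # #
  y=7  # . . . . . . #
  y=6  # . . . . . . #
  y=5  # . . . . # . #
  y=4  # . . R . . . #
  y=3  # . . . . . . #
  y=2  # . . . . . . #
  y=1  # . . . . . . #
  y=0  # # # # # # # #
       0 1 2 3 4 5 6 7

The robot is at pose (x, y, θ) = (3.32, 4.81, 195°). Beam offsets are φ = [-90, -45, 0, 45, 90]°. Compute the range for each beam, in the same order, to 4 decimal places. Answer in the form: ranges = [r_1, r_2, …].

beam 1: φ=-90°, α=105°
  cosα=-0.2588 sinα=0.9659 | (3,4) | tMaxX 1.2364 tMaxY 0.1967 | tΔX 3.8637 tΔY 1.0353
    t=0.1967 [y] (3,5)
    t=1.2320 [y] (3,6)
    t=1.2364 [x] (2,6)
    t=2.2673 [y] (2,7)
    t=3.3025 [y] (2,8) — stop
  → r_1 = 3.3025
beam 2: φ=-45°, α=150°
  cosα=-0.8660 sinα=0.5000 | (3,4) | tMaxX 0.3695 tMaxY 0.3800 | tΔX 1.1547 tΔY 2.0000
    t=0.3695 [x] (2,4)
    t=0.3800 [y] (2,5)
    t=1.5242 [x] (1,5)
    t=2.3800 [y] (1,6)
    t=2.6789 [x] (0,6) — stop
  → r_2 = 2.6789
beam 3: φ=0°, α=195°
  cosα=-0.9659 sinα=-0.2588 | (3,4) | tMaxX 0.3313 tMaxY 3.1296 | tΔX 1.0353 tΔY 3.8637
    t=0.3313 [x] (2,4)
    t=1.3666 [x] (1,4)
    t=2.4018 [x] (0,4) — stop
  → r_3 = 2.4018
beam 4: φ=45°, α=240°
  cosα=-0.5000 sinα=-0.8660 | (3,4) | tMaxX 0.6400 tMaxY 0.9353 | tΔX 2.0000 tΔY 1.1547
    t=0.6400 [x] (2,4)
    t=0.9353 [y] (2,3)
    t=2.0900 [y] (2,2)
    t=2.6400 [x] (1,2)
    t=3.2447 [y] (1,1)
    t=4.3994 [y] (1,0) — stop
  → r_4 = 4.3994
beam 5: φ=90°, α=285°
  cosα=0.2588 sinα=-0.9659 | (3,4) | tMaxX 2.6273 tMaxY 0.8386 | tΔX 3.8637 tΔY 1.0353
    t=0.8386 [y] (3,3)
    t=1.8738 [y] (3,2)
    t=2.6273 [x] (4,2)
    t=2.9091 [y] (4,1)
    t=3.9444 [y] (4,0) — stop
  → r_5 = 3.9444

ranges = [3.3025, 2.6789, 2.4018, 4.3994, 3.9444]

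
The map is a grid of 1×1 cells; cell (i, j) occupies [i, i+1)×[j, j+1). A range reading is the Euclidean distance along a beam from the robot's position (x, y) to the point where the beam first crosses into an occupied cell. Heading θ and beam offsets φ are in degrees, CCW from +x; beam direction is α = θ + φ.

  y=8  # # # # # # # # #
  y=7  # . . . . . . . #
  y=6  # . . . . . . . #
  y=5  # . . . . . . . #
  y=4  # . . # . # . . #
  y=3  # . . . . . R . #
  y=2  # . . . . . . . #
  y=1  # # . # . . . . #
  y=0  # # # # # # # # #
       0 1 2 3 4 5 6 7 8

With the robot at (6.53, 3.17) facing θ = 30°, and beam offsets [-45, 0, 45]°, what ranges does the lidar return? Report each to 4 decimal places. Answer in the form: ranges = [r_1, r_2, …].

ranges = [1.5219, 1.6974, 5.0004]

beam 1: φ=-45°, α=345°
  d=(0.9659,-0.2588)  start (6,3)  tX=0.4866 tY=0.6568  stride 1/|dx|=1.0353 1/|dy|=3.8637
    cross x-line → (7,3), t=0.4866
    cross y-line → (7,2), t=0.6568
    cross x-line → (8,2), t=1.5219 (wall)
  → r_1 = 1.5219
beam 2: φ=0°, α=30°
  d=(0.8660,0.5000)  start (6,3)  tX=0.5427 tY=1.6600  stride 1/|dx|=1.1547 1/|dy|=2.0000
    cross x-line → (7,3), t=0.5427
    cross y-line → (7,4), t=1.6600
    cross x-line → (8,4), t=1.6974 (wall)
  → r_2 = 1.6974
beam 3: φ=45°, α=75°
  d=(0.2588,0.9659)  start (6,3)  tX=1.8159 tY=0.8593  stride 1/|dx|=3.8637 1/|dy|=1.0353
    cross y-line → (6,4), t=0.8593
    cross x-line → (7,4), t=1.8159
    cross y-line → (7,5), t=1.8946
    cross y-line → (7,6), t=2.9298
    cross y-line → (7,7), t=3.9651
    cross y-line → (7,8), t=5.0004 (wall)
  → r_3 = 5.0004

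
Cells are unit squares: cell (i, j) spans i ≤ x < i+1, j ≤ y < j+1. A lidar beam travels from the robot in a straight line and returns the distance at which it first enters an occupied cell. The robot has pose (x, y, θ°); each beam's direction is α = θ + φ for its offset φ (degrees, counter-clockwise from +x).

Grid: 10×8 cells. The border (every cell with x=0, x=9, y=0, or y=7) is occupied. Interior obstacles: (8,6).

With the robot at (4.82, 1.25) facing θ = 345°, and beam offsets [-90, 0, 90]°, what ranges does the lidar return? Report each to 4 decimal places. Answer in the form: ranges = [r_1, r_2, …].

beam 1: φ=-90°, α=255°
  dir = (cos 255°, sin 255°) = (-0.2588, -0.9659); from cell (4,1)
  next x-line at t=3.1682, next y-line at t=0.2588; Δt_x=3.8637, Δt_y=1.0353
    y: enter (4,0) at t=0.2588 ← occupied
  → r_1 = 0.2588
beam 2: φ=0°, α=345°
  dir = (cos 345°, sin 345°) = (0.9659, -0.2588); from cell (4,1)
  next x-line at t=0.1863, next y-line at t=0.9659; Δt_x=1.0353, Δt_y=3.8637
    x: enter (5,1) at t=0.1863
    y: enter (5,0) at t=0.9659 ← occupied
  → r_2 = 0.9659
beam 3: φ=90°, α=75°
  dir = (cos 75°, sin 75°) = (0.2588, 0.9659); from cell (4,1)
  next x-line at t=0.6955, next y-line at t=0.7765; Δt_x=3.8637, Δt_y=1.0353
    x: enter (5,1) at t=0.6955
    y: enter (5,2) at t=0.7765
    y: enter (5,3) at t=1.8117
    y: enter (5,4) at t=2.8470
    y: enter (5,5) at t=3.8823
    x: enter (6,5) at t=4.5592
    y: enter (6,6) at t=4.9176
    y: enter (6,7) at t=5.9528 ← occupied
  → r_3 = 5.9528

ranges = [0.2588, 0.9659, 5.9528]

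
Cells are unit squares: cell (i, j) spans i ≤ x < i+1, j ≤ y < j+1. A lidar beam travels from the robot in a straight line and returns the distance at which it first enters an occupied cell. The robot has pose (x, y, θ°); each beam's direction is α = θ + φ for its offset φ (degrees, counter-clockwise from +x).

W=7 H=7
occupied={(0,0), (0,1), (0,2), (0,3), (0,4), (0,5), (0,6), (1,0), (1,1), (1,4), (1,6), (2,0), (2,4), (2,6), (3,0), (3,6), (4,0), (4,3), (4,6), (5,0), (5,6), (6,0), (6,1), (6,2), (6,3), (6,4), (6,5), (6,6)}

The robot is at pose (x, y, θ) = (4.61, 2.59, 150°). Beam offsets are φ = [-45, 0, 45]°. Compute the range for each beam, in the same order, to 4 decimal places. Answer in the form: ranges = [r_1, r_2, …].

ranges = [0.4245, 2.8200, 2.7021]

beam 1: φ=-45°, α=105°
  cosα=-0.2588 sinα=0.9659 | (4,2) | tMaxX 2.3569 tMaxY 0.4245 | tΔX 3.8637 tΔY 1.0353
    t=0.4245 [y] (4,3) — stop
  → r_1 = 0.4245
beam 2: φ=0°, α=150°
  cosα=-0.8660 sinα=0.5000 | (4,2) | tMaxX 0.7044 tMaxY 0.8200 | tΔX 1.1547 tΔY 2.0000
    t=0.7044 [x] (3,2)
    t=0.8200 [y] (3,3)
    t=1.8591 [x] (2,3)
    t=2.8200 [y] (2,4) — stop
  → r_2 = 2.8200
beam 3: φ=45°, α=195°
  cosα=-0.9659 sinα=-0.2588 | (4,2) | tMaxX 0.6315 tMaxY 2.2796 | tΔX 1.0353 tΔY 3.8637
    t=0.6315 [x] (3,2)
    t=1.6668 [x] (2,2)
    t=2.2796 [y] (2,1)
    t=2.7021 [x] (1,1) — stop
  → r_3 = 2.7021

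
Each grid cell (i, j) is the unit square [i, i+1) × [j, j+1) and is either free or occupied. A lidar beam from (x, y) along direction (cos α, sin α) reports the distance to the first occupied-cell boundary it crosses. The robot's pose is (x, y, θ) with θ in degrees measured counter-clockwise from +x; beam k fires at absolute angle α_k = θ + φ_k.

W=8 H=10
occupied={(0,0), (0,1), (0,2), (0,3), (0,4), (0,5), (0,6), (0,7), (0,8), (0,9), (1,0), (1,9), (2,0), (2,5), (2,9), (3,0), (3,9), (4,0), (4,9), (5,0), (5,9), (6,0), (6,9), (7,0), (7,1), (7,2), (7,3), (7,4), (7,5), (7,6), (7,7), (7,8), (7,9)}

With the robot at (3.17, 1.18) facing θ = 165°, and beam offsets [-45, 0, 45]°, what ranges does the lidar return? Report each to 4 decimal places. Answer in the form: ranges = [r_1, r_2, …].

beam 1: φ=-45°, α=120°
  cosα=-0.5000 sinα=0.8660 | (3,1) | tMaxX 0.3400 tMaxY 0.9469 | tΔX 2.0000 tΔY 1.1547
    t=0.3400 [x] (2,1)
    t=0.9469 [y] (2,2)
    t=2.1016 [y] (2,3)
    t=2.3400 [x] (1,3)
    t=3.2563 [y] (1,4)
    t=4.3400 [x] (0,4) — stop
  → r_1 = 4.3400
beam 2: φ=0°, α=165°
  cosα=-0.9659 sinα=0.2588 | (3,1) | tMaxX 0.1760 tMaxY 3.1682 | tΔX 1.0353 tΔY 3.8637
    t=0.1760 [x] (2,1)
    t=1.2113 [x] (1,1)
    t=2.2465 [x] (0,1) — stop
  → r_2 = 2.2465
beam 3: φ=45°, α=210°
  cosα=-0.8660 sinα=-0.5000 | (3,1) | tMaxX 0.1963 tMaxY 0.3600 | tΔX 1.1547 tΔY 2.0000
    t=0.1963 [x] (2,1)
    t=0.3600 [y] (2,0) — stop
  → r_3 = 0.3600

ranges = [4.3400, 2.2465, 0.3600]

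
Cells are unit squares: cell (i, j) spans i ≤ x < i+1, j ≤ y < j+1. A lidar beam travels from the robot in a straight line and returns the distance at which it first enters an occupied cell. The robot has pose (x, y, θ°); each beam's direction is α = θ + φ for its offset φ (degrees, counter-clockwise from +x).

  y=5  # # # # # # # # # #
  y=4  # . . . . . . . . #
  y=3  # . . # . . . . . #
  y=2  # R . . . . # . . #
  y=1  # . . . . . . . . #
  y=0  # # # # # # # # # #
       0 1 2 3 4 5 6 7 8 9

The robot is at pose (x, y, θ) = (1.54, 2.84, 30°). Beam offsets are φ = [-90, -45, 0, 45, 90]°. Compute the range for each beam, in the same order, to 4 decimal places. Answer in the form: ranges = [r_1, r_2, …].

ranges = [2.1246, 7.1092, 1.6859, 2.2362, 1.0800]

beam 1: φ=-90°, α=300°
  direction (0.5000, -0.8660); cell (1,2); t to first gridline: x 0.9200, y 0.9699 (then +2.0000 / +1.1547)
    (2,2) via x @ 0.9200
    (2,1) via y @ 0.9699
    (2,0) via y @ 2.1246  # hit
  → r_1 = 2.1246
beam 2: φ=-45°, α=345°
  direction (0.9659, -0.2588); cell (1,2); t to first gridline: x 0.4762, y 3.2455 (then +1.0353 / +3.8637)
    (2,2) via x @ 0.4762
    (3,2) via x @ 1.5115
    (4,2) via x @ 2.5468
    (4,1) via y @ 3.2455
    (5,1) via x @ 3.5821
    (6,1) via x @ 4.6173
    (7,1) via x @ 5.6526
    (8,1) via x @ 6.6879
    (8,0) via y @ 7.1092  # hit
  → r_2 = 7.1092
beam 3: φ=0°, α=30°
  direction (0.8660, 0.5000); cell (1,2); t to first gridline: x 0.5312, y 0.3200 (then +1.1547 / +2.0000)
    (1,3) via y @ 0.3200
    (2,3) via x @ 0.5312
    (3,3) via x @ 1.6859  # hit
  → r_3 = 1.6859
beam 4: φ=45°, α=75°
  direction (0.2588, 0.9659); cell (1,2); t to first gridline: x 1.7773, y 0.1656 (then +3.8637 / +1.0353)
    (1,3) via y @ 0.1656
    (1,4) via y @ 1.2009
    (2,4) via x @ 1.7773
    (2,5) via y @ 2.2362  # hit
  → r_4 = 2.2362
beam 5: φ=90°, α=120°
  direction (-0.5000, 0.8660); cell (1,2); t to first gridline: x 1.0800, y 0.1848 (then +2.0000 / +1.1547)
    (1,3) via y @ 0.1848
    (0,3) via x @ 1.0800  # hit
  → r_5 = 1.0800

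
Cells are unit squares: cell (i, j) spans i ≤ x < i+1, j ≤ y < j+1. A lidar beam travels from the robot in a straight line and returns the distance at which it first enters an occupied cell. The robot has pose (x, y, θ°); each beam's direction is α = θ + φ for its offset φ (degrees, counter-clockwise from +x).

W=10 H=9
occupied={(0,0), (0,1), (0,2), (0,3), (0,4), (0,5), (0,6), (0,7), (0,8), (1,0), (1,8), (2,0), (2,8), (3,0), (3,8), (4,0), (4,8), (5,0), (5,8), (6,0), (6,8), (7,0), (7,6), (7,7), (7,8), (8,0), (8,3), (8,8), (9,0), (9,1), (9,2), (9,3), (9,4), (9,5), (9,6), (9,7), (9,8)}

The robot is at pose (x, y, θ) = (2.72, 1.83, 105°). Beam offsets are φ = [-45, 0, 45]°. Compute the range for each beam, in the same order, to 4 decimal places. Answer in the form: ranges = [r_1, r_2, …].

ranges = [7.1245, 6.3877, 1.9861]

beam 1: φ=-45°, α=60°
  direction (0.5000, 0.8660); cell (2,1); t to first gridline: x 0.5600, y 0.1963 (then +2.0000 / +1.1547)
    (2,2) via y @ 0.1963
    (3,2) via x @ 0.5600
    (3,3) via y @ 1.3510
    (3,4) via y @ 2.5057
    (4,4) via x @ 2.5600
    (4,5) via y @ 3.6604
    (5,5) via x @ 4.5600
    (5,6) via y @ 4.8151
    (5,7) via y @ 5.9698
    (6,7) via x @ 6.5600
    (6,8) via y @ 7.1245  # hit
  → r_1 = 7.1245
beam 2: φ=0°, α=105°
  direction (-0.2588, 0.9659); cell (2,1); t to first gridline: x 2.7819, y 0.1760 (then +3.8637 / +1.0353)
    (2,2) via y @ 0.1760
    (2,3) via y @ 1.2113
    (2,4) via y @ 2.2465
    (1,4) via x @ 2.7819
    (1,5) via y @ 3.2818
    (1,6) via y @ 4.3171
    (1,7) via y @ 5.3524
    (1,8) via y @ 6.3877  # hit
  → r_2 = 6.3877
beam 3: φ=45°, α=150°
  direction (-0.8660, 0.5000); cell (2,1); t to first gridline: x 0.8314, y 0.3400 (then +1.1547 / +2.0000)
    (2,2) via y @ 0.3400
    (1,2) via x @ 0.8314
    (0,2) via x @ 1.9861  # hit
  → r_3 = 1.9861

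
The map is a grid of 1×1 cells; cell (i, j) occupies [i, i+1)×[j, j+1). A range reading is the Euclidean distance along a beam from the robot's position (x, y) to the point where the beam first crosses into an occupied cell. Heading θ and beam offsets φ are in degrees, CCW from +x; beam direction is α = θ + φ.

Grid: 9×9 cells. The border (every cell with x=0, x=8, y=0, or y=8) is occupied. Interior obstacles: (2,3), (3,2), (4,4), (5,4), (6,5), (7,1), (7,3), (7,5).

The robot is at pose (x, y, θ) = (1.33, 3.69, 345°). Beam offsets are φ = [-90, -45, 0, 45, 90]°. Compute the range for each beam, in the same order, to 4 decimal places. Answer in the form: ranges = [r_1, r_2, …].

beam 1: φ=-90°, α=255°
  direction (-0.2588, -0.9659); cell (1,3); t to first gridline: x 1.2750, y 0.7143 (then +3.8637 / +1.0353)
    (1,2) via y @ 0.7143
    (0,2) via x @ 1.2750  # hit
  → r_1 = 1.2750
beam 2: φ=-45°, α=300°
  direction (0.5000, -0.8660); cell (1,3); t to first gridline: x 1.3400, y 0.7967 (then +2.0000 / +1.1547)
    (1,2) via y @ 0.7967
    (2,2) via x @ 1.3400
    (2,1) via y @ 1.9514
    (2,0) via y @ 3.1061  # hit
  → r_2 = 3.1061
beam 3: φ=0°, α=345°
  direction (0.9659, -0.2588); cell (1,3); t to first gridline: x 0.6936, y 2.6660 (then +1.0353 / +3.8637)
    (2,3) via x @ 0.6936  # hit
  → r_3 = 0.6936
beam 4: φ=45°, α=30°
  direction (0.8660, 0.5000); cell (1,3); t to first gridline: x 0.7736, y 0.6200 (then +1.1547 / +2.0000)
    (1,4) via y @ 0.6200
    (2,4) via x @ 0.7736
    (3,4) via x @ 1.9283
    (3,5) via y @ 2.6200
    (4,5) via x @ 3.0831
    (5,5) via x @ 4.2378
    (5,6) via y @ 4.6200
    (6,6) via x @ 5.3925
    (7,6) via x @ 6.5472
    (7,7) via y @ 6.6200
    (8,7) via x @ 7.7019  # hit
  → r_4 = 7.7019
beam 5: φ=90°, α=75°
  direction (0.2588, 0.9659); cell (1,3); t to first gridline: x 2.5887, y 0.3209 (then +3.8637 / +1.0353)
    (1,4) via y @ 0.3209
    (1,5) via y @ 1.3562
    (1,6) via y @ 2.3915
    (2,6) via x @ 2.5887
    (2,7) via y @ 3.4268
    (2,8) via y @ 4.4620  # hit
  → r_5 = 4.4620

ranges = [1.2750, 3.1061, 0.6936, 7.7019, 4.4620]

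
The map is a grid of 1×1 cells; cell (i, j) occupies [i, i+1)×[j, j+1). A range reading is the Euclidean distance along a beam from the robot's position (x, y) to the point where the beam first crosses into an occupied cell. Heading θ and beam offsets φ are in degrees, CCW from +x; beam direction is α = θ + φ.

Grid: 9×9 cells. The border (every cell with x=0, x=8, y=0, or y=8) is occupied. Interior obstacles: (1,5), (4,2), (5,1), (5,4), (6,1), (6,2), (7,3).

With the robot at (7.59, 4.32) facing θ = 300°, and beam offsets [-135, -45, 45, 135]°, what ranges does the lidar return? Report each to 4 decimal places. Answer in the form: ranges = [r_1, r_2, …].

ranges = [1.6461, 0.3313, 0.4245, 1.5841]

beam 1: φ=-135°, α=165°
  d=(-0.9659,0.2588)  start (7,4)  tX=0.6108 tY=2.6273  stride 1/|dx|=1.0353 1/|dy|=3.8637
    cross x-line → (6,4), t=0.6108
    cross x-line → (5,4), t=1.6461 (wall)
  → r_1 = 1.6461
beam 2: φ=-45°, α=255°
  d=(-0.2588,-0.9659)  start (7,4)  tX=2.2796 tY=0.3313  stride 1/|dx|=3.8637 1/|dy|=1.0353
    cross y-line → (7,3), t=0.3313 (wall)
  → r_2 = 0.3313
beam 3: φ=45°, α=345°
  d=(0.9659,-0.2588)  start (7,4)  tX=0.4245 tY=1.2364  stride 1/|dx|=1.0353 1/|dy|=3.8637
    cross x-line → (8,4), t=0.4245 (wall)
  → r_3 = 0.4245
beam 4: φ=135°, α=75°
  d=(0.2588,0.9659)  start (7,4)  tX=1.5841 tY=0.7040  stride 1/|dx|=3.8637 1/|dy|=1.0353
    cross y-line → (7,5), t=0.7040
    cross x-line → (8,5), t=1.5841 (wall)
  → r_4 = 1.5841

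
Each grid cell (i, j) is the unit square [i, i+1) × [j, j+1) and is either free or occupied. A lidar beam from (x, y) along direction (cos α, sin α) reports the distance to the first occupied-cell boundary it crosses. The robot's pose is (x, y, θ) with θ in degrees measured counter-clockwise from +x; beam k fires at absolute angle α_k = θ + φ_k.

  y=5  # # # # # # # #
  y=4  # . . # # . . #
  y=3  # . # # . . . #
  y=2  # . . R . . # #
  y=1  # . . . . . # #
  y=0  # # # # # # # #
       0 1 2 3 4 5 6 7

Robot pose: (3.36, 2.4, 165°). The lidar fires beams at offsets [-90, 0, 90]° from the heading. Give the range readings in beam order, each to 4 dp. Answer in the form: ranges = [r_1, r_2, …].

ranges = [0.6212, 2.4433, 1.4494]

beam 1: φ=-90°, α=75°
  direction (0.2588, 0.9659); cell (3,2); t to first gridline: x 2.4728, y 0.6212 (then +3.8637 / +1.0353)
    (3,3) via y @ 0.6212  # hit
  → r_1 = 0.6212
beam 2: φ=0°, α=165°
  direction (-0.9659, 0.2588); cell (3,2); t to first gridline: x 0.3727, y 2.3182 (then +1.0353 / +3.8637)
    (2,2) via x @ 0.3727
    (1,2) via x @ 1.4080
    (1,3) via y @ 2.3182
    (0,3) via x @ 2.4433  # hit
  → r_2 = 2.4433
beam 3: φ=90°, α=255°
  direction (-0.2588, -0.9659); cell (3,2); t to first gridline: x 1.3909, y 0.4141 (then +3.8637 / +1.0353)
    (3,1) via y @ 0.4141
    (2,1) via x @ 1.3909
    (2,0) via y @ 1.4494  # hit
  → r_3 = 1.4494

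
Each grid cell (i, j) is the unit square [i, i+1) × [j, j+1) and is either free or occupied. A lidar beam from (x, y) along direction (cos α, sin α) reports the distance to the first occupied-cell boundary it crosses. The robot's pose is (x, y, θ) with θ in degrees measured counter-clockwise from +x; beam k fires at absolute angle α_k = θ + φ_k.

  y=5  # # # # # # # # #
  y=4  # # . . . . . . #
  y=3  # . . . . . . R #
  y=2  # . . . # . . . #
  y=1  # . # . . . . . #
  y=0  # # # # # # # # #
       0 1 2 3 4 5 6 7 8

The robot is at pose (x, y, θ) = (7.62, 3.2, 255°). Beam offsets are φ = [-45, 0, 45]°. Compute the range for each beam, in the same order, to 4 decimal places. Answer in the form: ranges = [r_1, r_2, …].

ranges = [4.4000, 2.2776, 0.7600]

beam 1: φ=-45°, α=210°
  cosα=-0.8660 sinα=-0.5000 | (7,3) | tMaxX 0.7159 tMaxY 0.4000 | tΔX 1.1547 tΔY 2.0000
    t=0.4000 [y] (7,2)
    t=0.7159 [x] (6,2)
    t=1.8706 [x] (5,2)
    t=2.4000 [y] (5,1)
    t=3.0253 [x] (4,1)
    t=4.1800 [x] (3,1)
    t=4.4000 [y] (3,0) — stop
  → r_1 = 4.4000
beam 2: φ=0°, α=255°
  cosα=-0.2588 sinα=-0.9659 | (7,3) | tMaxX 2.3955 tMaxY 0.2071 | tΔX 3.8637 tΔY 1.0353
    t=0.2071 [y] (7,2)
    t=1.2423 [y] (7,1)
    t=2.2776 [y] (7,0) — stop
  → r_2 = 2.2776
beam 3: φ=45°, α=300°
  cosα=0.5000 sinα=-0.8660 | (7,3) | tMaxX 0.7600 tMaxY 0.2309 | tΔX 2.0000 tΔY 1.1547
    t=0.2309 [y] (7,2)
    t=0.7600 [x] (8,2) — stop
  → r_3 = 0.7600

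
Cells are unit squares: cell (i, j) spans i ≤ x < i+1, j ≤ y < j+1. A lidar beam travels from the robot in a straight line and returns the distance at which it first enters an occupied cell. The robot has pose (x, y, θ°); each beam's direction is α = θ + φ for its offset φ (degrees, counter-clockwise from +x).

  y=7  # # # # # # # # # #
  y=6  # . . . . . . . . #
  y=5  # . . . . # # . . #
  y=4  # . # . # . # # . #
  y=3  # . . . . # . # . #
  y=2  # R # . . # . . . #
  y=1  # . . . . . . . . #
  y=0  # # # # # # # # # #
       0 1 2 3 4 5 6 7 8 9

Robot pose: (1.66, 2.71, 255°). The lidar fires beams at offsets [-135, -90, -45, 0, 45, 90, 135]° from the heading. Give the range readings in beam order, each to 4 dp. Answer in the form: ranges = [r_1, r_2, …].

beam 1: φ=-135°, α=120°
  d=(-0.5000,0.8660)  start (1,2)  tX=1.3200 tY=0.3349  stride 1/|dx|=2.0000 1/|dy|=1.1547
    cross y-line → (1,3), t=0.3349
    cross x-line → (0,3), t=1.3200 (wall)
  → r_1 = 1.3200
beam 2: φ=-90°, α=165°
  d=(-0.9659,0.2588)  start (1,2)  tX=0.6833 tY=1.1205  stride 1/|dx|=1.0353 1/|dy|=3.8637
    cross x-line → (0,2), t=0.6833 (wall)
  → r_2 = 0.6833
beam 3: φ=-45°, α=210°
  d=(-0.8660,-0.5000)  start (1,2)  tX=0.7621 tY=1.4200  stride 1/|dx|=1.1547 1/|dy|=2.0000
    cross x-line → (0,2), t=0.7621 (wall)
  → r_3 = 0.7621
beam 4: φ=0°, α=255°
  d=(-0.2588,-0.9659)  start (1,2)  tX=2.5500 tY=0.7350  stride 1/|dx|=3.8637 1/|dy|=1.0353
    cross y-line → (1,1), t=0.7350
    cross y-line → (1,0), t=1.7703 (wall)
  → r_4 = 1.7703
beam 5: φ=45°, α=300°
  d=(0.5000,-0.8660)  start (1,2)  tX=0.6800 tY=0.8198  stride 1/|dx|=2.0000 1/|dy|=1.1547
    cross x-line → (2,2), t=0.6800 (wall)
  → r_5 = 0.6800
beam 6: φ=90°, α=345°
  d=(0.9659,-0.2588)  start (1,2)  tX=0.3520 tY=2.7432  stride 1/|dx|=1.0353 1/|dy|=3.8637
    cross x-line → (2,2), t=0.3520 (wall)
  → r_6 = 0.3520
beam 7: φ=135°, α=30°
  d=(0.8660,0.5000)  start (1,2)  tX=0.3926 tY=0.5800  stride 1/|dx|=1.1547 1/|dy|=2.0000
    cross x-line → (2,2), t=0.3926 (wall)
  → r_7 = 0.3926

ranges = [1.3200, 0.6833, 0.7621, 1.7703, 0.6800, 0.3520, 0.3926]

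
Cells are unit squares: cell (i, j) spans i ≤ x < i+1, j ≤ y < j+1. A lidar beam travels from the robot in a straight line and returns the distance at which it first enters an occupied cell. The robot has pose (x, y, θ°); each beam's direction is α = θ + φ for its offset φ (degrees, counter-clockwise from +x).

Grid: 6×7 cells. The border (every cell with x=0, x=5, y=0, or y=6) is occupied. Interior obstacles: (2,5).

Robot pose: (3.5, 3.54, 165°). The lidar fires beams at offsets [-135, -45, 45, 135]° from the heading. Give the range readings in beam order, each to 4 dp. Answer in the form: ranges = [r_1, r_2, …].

ranges = [1.7321, 1.6859, 2.8868, 2.9329]

beam 1: φ=-135°, α=30°
  d=(0.8660,0.5000)  start (3,3)  tX=0.5774 tY=0.9200  stride 1/|dx|=1.1547 1/|dy|=2.0000
    cross x-line → (4,3), t=0.5774
    cross y-line → (4,4), t=0.9200
    cross x-line → (5,4), t=1.7321 (wall)
  → r_1 = 1.7321
beam 2: φ=-45°, α=120°
  d=(-0.5000,0.8660)  start (3,3)  tX=1.0000 tY=0.5312  stride 1/|dx|=2.0000 1/|dy|=1.1547
    cross y-line → (3,4), t=0.5312
    cross x-line → (2,4), t=1.0000
    cross y-line → (2,5), t=1.6859 (wall)
  → r_2 = 1.6859
beam 3: φ=45°, α=210°
  d=(-0.8660,-0.5000)  start (3,3)  tX=0.5774 tY=1.0800  stride 1/|dx|=1.1547 1/|dy|=2.0000
    cross x-line → (2,3), t=0.5774
    cross y-line → (2,2), t=1.0800
    cross x-line → (1,2), t=1.7321
    cross x-line → (0,2), t=2.8868 (wall)
  → r_3 = 2.8868
beam 4: φ=135°, α=300°
  d=(0.5000,-0.8660)  start (3,3)  tX=1.0000 tY=0.6235  stride 1/|dx|=2.0000 1/|dy|=1.1547
    cross y-line → (3,2), t=0.6235
    cross x-line → (4,2), t=1.0000
    cross y-line → (4,1), t=1.7782
    cross y-line → (4,0), t=2.9329 (wall)
  → r_4 = 2.9329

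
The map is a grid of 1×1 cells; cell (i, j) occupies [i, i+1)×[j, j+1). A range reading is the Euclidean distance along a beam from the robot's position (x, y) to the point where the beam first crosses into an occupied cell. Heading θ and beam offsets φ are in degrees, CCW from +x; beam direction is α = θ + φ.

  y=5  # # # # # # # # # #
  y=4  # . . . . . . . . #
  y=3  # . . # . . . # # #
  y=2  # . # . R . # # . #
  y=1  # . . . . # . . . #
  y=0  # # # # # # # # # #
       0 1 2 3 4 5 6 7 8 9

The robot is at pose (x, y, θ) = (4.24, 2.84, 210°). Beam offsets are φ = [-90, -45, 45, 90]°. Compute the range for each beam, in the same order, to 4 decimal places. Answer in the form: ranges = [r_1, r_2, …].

beam 1: φ=-90°, α=120°
  d=(-0.5000,0.8660)  start (4,2)  tX=0.4800 tY=0.1848  stride 1/|dx|=2.0000 1/|dy|=1.1547
    cross y-line → (4,3), t=0.1848
    cross x-line → (3,3), t=0.4800 (wall)
  → r_1 = 0.4800
beam 2: φ=-45°, α=165°
  d=(-0.9659,0.2588)  start (4,2)  tX=0.2485 tY=0.6182  stride 1/|dx|=1.0353 1/|dy|=3.8637
    cross x-line → (3,2), t=0.2485
    cross y-line → (3,3), t=0.6182 (wall)
  → r_2 = 0.6182
beam 3: φ=45°, α=255°
  d=(-0.2588,-0.9659)  start (4,2)  tX=0.9273 tY=0.8696  stride 1/|dx|=3.8637 1/|dy|=1.0353
    cross y-line → (4,1), t=0.8696
    cross x-line → (3,1), t=0.9273
    cross y-line → (3,0), t=1.9049 (wall)
  → r_3 = 1.9049
beam 4: φ=90°, α=300°
  d=(0.5000,-0.8660)  start (4,2)  tX=1.5200 tY=0.9699  stride 1/|dx|=2.0000 1/|dy|=1.1547
    cross y-line → (4,1), t=0.9699
    cross x-line → (5,1), t=1.5200 (wall)
  → r_4 = 1.5200

ranges = [0.4800, 0.6182, 1.9049, 1.5200]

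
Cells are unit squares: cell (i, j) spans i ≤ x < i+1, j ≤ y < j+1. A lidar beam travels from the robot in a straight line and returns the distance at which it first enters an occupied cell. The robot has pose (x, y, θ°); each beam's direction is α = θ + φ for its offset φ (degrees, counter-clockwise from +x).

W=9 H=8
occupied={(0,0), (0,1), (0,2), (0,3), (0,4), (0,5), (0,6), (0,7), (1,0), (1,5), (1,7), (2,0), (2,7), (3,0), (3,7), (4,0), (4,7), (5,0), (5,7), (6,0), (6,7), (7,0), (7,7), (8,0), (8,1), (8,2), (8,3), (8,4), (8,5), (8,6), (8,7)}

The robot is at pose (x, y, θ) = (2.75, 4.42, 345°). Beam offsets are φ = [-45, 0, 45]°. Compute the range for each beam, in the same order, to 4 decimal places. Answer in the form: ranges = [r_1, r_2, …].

beam 1: φ=-45°, α=300°
  d=(0.5000,-0.8660)  start (2,4)  tX=0.5000 tY=0.4850  stride 1/|dx|=2.0000 1/|dy|=1.1547
    cross y-line → (2,3), t=0.4850
    cross x-line → (3,3), t=0.5000
    cross y-line → (3,2), t=1.6397
    cross x-line → (4,2), t=2.5000
    cross y-line → (4,1), t=2.7944
    cross y-line → (4,0), t=3.9491 (wall)
  → r_1 = 3.9491
beam 2: φ=0°, α=345°
  d=(0.9659,-0.2588)  start (2,4)  tX=0.2588 tY=1.6228  stride 1/|dx|=1.0353 1/|dy|=3.8637
    cross x-line → (3,4), t=0.2588
    cross x-line → (4,4), t=1.2941
    cross y-line → (4,3), t=1.6228
    cross x-line → (5,3), t=2.3294
    cross x-line → (6,3), t=3.3646
    cross x-line → (7,3), t=4.3999
    cross x-line → (8,3), t=5.4352 (wall)
  → r_2 = 5.4352
beam 3: φ=45°, α=30°
  d=(0.8660,0.5000)  start (2,4)  tX=0.2887 tY=1.1600  stride 1/|dx|=1.1547 1/|dy|=2.0000
    cross x-line → (3,4), t=0.2887
    cross y-line → (3,5), t=1.1600
    cross x-line → (4,5), t=1.4434
    cross x-line → (5,5), t=2.5981
    cross y-line → (5,6), t=3.1600
    cross x-line → (6,6), t=3.7528
    cross x-line → (7,6), t=4.9075
    cross y-line → (7,7), t=5.1600 (wall)
  → r_3 = 5.1600

ranges = [3.9491, 5.4352, 5.1600]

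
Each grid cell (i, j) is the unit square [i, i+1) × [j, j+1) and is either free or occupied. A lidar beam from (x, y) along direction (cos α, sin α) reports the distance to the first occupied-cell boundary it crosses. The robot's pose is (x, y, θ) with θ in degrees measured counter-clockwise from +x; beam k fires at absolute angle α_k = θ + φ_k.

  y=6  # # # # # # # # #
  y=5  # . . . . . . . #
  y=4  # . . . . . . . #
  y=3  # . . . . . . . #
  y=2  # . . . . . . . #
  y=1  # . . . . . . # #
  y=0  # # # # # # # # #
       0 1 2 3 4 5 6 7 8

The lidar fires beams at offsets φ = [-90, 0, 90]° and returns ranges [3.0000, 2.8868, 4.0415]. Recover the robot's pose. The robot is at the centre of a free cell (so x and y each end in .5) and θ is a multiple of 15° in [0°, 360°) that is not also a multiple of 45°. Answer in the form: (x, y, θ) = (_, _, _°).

Enumerate (i+0.5, j+0.5, θ) over the 34 free cells and 16 admissible headings. For each, cast all 3 beams and compare to the given ranges.
  (6.5, 2.5, 240°): beam 1 = 6.3509 ≠ 3.0000 ✗
  (6.5, 3.5, 30°): beam 1 = 1.7321 ≠ 3.0000 ✗
  (5.5, 2.5, 285°): beam 1 = 4.6587 ≠ 3.0000 ✗
  (3.5, 5.5, 330°): beam 1 = 5.0000 ≠ 3.0000 ✗
  …
  (4.5, 3.5, 60°): r_1=3.0000, r_2=2.8868, r_3=4.0415 — all match ✓
Unique over the lattice → pose = (4.5, 3.5, 60°).

(x, y, θ) = (4.5, 3.5, 60°)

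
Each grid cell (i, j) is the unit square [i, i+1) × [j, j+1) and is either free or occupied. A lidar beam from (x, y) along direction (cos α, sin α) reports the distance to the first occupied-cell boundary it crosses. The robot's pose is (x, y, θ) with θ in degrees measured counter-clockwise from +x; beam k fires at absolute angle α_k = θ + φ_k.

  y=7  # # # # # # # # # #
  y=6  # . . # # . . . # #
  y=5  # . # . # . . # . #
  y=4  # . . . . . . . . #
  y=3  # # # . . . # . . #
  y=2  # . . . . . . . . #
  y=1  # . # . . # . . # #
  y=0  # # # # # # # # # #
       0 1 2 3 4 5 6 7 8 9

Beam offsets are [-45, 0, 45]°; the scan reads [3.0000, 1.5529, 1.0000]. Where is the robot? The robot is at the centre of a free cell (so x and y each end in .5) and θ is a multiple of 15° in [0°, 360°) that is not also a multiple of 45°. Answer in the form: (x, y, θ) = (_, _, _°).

The pose lattice has 36·16 = 576 candidates. Test each by forward raycasting.
  (1.5, 1.5, 15°): beam 1 = 0.5774 ≠ 3.0000 ✗
  (2.5, 2.5, 15°): beam 1 = 2.8868 ≠ 3.0000 ✗
  (7.5, 6.5, 30°): beam 1 = 0.5176 ≠ 3.0000 ✗
  (8.5, 2.5, 330°): beam 1 = 0.5176 ≠ 3.0000 ✗
  (6.5, 6.5, 345°): beam 1 = 1.0000 ≠ 3.0000 ✗
  …
  (8.5, 3.5, 255°): r_1=3.0000, r_2=1.5529, r_3=1.0000 — all match ✓
No second candidate reproduces the full scan.

(x, y, θ) = (8.5, 3.5, 255°)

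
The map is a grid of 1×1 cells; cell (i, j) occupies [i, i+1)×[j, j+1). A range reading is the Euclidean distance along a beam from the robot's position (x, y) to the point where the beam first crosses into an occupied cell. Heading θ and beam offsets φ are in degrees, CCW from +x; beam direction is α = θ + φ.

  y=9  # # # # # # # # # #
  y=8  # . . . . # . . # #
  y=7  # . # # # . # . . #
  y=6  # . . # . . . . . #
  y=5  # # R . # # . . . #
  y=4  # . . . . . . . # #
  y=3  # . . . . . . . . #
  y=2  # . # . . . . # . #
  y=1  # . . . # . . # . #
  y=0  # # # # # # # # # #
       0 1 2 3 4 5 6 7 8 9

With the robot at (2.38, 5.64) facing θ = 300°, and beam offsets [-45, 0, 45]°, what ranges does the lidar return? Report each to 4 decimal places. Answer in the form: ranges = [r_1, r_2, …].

beam 1: φ=-45°, α=255°
  d=(-0.2588,-0.9659)  start (2,5)  tX=1.4682 tY=0.6626  stride 1/|dx|=3.8637 1/|dy|=1.0353
    cross y-line → (2,4), t=0.6626
    cross x-line → (1,4), t=1.4682
    cross y-line → (1,3), t=1.6979
    cross y-line → (1,2), t=2.7331
    cross y-line → (1,1), t=3.7684
    cross y-line → (1,0), t=4.8037 (wall)
  → r_1 = 4.8037
beam 2: φ=0°, α=300°
  d=(0.5000,-0.8660)  start (2,5)  tX=1.2400 tY=0.7390  stride 1/|dx|=2.0000 1/|dy|=1.1547
    cross y-line → (2,4), t=0.7390
    cross x-line → (3,4), t=1.2400
    cross y-line → (3,3), t=1.8937
    cross y-line → (3,2), t=3.0484
    cross x-line → (4,2), t=3.2400
    cross y-line → (4,1), t=4.2031 (wall)
  → r_2 = 4.2031
beam 3: φ=45°, α=345°
  d=(0.9659,-0.2588)  start (2,5)  tX=0.6419 tY=2.4728  stride 1/|dx|=1.0353 1/|dy|=3.8637
    cross x-line → (3,5), t=0.6419
    cross x-line → (4,5), t=1.6771 (wall)
  → r_3 = 1.6771

ranges = [4.8037, 4.2031, 1.6771]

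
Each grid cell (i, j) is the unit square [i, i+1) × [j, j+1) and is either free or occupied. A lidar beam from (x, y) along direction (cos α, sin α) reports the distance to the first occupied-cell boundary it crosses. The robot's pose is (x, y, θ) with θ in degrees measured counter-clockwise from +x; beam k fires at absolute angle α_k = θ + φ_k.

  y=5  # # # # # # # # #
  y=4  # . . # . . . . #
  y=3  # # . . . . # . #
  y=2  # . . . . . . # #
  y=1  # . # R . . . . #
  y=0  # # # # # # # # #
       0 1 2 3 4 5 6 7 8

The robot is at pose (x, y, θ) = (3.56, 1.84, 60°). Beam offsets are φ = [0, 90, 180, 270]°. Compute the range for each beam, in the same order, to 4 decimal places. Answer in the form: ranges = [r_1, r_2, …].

ranges = [3.6489, 2.3200, 0.9699, 1.6800]

beam 1: φ=0°, α=60°
  cosα=0.5000 sinα=0.8660 | (3,1) | tMaxX 0.8800 tMaxY 0.1848 | tΔX 2.0000 tΔY 1.1547
    t=0.1848 [y] (3,2)
    t=0.8800 [x] (4,2)
    t=1.3395 [y] (4,3)
    t=2.4942 [y] (4,4)
    t=2.8800 [x] (5,4)
    t=3.6489 [y] (5,5) — stop
  → r_1 = 3.6489
beam 2: φ=90°, α=150°
  cosα=-0.8660 sinα=0.5000 | (3,1) | tMaxX 0.6466 tMaxY 0.3200 | tΔX 1.1547 tΔY 2.0000
    t=0.3200 [y] (3,2)
    t=0.6466 [x] (2,2)
    t=1.8013 [x] (1,2)
    t=2.3200 [y] (1,3) — stop
  → r_2 = 2.3200
beam 3: φ=180°, α=240°
  cosα=-0.5000 sinα=-0.8660 | (3,1) | tMaxX 1.1200 tMaxY 0.9699 | tΔX 2.0000 tΔY 1.1547
    t=0.9699 [y] (3,0) — stop
  → r_3 = 0.9699
beam 4: φ=270°, α=330°
  cosα=0.8660 sinα=-0.5000 | (3,1) | tMaxX 0.5081 tMaxY 1.6800 | tΔX 1.1547 tΔY 2.0000
    t=0.5081 [x] (4,1)
    t=1.6628 [x] (5,1)
    t=1.6800 [y] (5,0) — stop
  → r_4 = 1.6800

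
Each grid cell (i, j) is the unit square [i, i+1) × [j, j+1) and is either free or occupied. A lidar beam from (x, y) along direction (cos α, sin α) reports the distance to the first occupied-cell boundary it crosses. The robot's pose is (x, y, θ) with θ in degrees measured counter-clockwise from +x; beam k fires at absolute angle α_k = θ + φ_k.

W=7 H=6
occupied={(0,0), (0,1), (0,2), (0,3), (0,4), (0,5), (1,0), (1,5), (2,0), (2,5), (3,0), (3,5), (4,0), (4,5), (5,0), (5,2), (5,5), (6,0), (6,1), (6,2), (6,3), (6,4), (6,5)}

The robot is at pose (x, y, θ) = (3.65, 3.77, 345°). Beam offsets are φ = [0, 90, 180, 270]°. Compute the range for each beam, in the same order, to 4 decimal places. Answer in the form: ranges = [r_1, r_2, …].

beam 1: φ=0°, α=345°
  cosα=0.9659 sinα=-0.2588 | (3,3) | tMaxX 0.3623 tMaxY 2.9751 | tΔX 1.0353 tΔY 3.8637
    t=0.3623 [x] (4,3)
    t=1.3976 [x] (5,3)
    t=2.4329 [x] (6,3) — stop
  → r_1 = 2.4329
beam 2: φ=90°, α=75°
  cosα=0.2588 sinα=0.9659 | (3,3) | tMaxX 1.3523 tMaxY 0.2381 | tΔX 3.8637 tΔY 1.0353
    t=0.2381 [y] (3,4)
    t=1.2734 [y] (3,5) — stop
  → r_2 = 1.2734
beam 3: φ=180°, α=165°
  cosα=-0.9659 sinα=0.2588 | (3,3) | tMaxX 0.6729 tMaxY 0.8887 | tΔX 1.0353 tΔY 3.8637
    t=0.6729 [x] (2,3)
    t=0.8887 [y] (2,4)
    t=1.7082 [x] (1,4)
    t=2.7435 [x] (0,4) — stop
  → r_3 = 2.7435
beam 4: φ=270°, α=255°
  cosα=-0.2588 sinα=-0.9659 | (3,3) | tMaxX 2.5114 tMaxY 0.7972 | tΔX 3.8637 tΔY 1.0353
    t=0.7972 [y] (3,2)
    t=1.8324 [y] (3,1)
    t=2.5114 [x] (2,1)
    t=2.8677 [y] (2,0) — stop
  → r_4 = 2.8677

ranges = [2.4329, 1.2734, 2.7435, 2.8677]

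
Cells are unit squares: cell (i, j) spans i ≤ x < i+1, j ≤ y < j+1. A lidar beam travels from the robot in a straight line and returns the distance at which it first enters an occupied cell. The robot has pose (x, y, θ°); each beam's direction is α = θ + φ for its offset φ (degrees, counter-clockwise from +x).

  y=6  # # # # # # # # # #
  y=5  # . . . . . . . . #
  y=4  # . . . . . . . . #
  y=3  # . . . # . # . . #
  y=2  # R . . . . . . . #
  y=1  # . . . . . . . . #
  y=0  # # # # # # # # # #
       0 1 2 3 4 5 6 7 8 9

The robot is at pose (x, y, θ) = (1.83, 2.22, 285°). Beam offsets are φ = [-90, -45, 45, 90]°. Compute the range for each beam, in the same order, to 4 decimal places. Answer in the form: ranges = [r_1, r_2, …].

beam 1: φ=-90°, α=195°
  cosα=-0.9659 sinα=-0.2588 | (1,2) | tMaxX 0.8593 tMaxY 0.8500 | tΔX 1.0353 tΔY 3.8637
    t=0.8500 [y] (1,1)
    t=0.8593 [x] (0,1) — stop
  → r_1 = 0.8593
beam 2: φ=-45°, α=240°
  cosα=-0.5000 sinα=-0.8660 | (1,2) | tMaxX 1.6600 tMaxY 0.2540 | tΔX 2.0000 tΔY 1.1547
    t=0.2540 [y] (1,1)
    t=1.4087 [y] (1,0) — stop
  → r_2 = 1.4087
beam 3: φ=45°, α=330°
  cosα=0.8660 sinα=-0.5000 | (1,2) | tMaxX 0.1963 tMaxY 0.4400 | tΔX 1.1547 tΔY 2.0000
    t=0.1963 [x] (2,2)
    t=0.4400 [y] (2,1)
    t=1.3510 [x] (3,1)
    t=2.4400 [y] (3,0) — stop
  → r_3 = 2.4400
beam 4: φ=90°, α=15°
  cosα=0.9659 sinα=0.2588 | (1,2) | tMaxX 0.1760 tMaxY 3.0137 | tΔX 1.0353 tΔY 3.8637
    t=0.1760 [x] (2,2)
    t=1.2113 [x] (3,2)
    t=2.2465 [x] (4,2)
    t=3.0137 [y] (4,3) — stop
  → r_4 = 3.0137

ranges = [0.8593, 1.4087, 2.4400, 3.0137]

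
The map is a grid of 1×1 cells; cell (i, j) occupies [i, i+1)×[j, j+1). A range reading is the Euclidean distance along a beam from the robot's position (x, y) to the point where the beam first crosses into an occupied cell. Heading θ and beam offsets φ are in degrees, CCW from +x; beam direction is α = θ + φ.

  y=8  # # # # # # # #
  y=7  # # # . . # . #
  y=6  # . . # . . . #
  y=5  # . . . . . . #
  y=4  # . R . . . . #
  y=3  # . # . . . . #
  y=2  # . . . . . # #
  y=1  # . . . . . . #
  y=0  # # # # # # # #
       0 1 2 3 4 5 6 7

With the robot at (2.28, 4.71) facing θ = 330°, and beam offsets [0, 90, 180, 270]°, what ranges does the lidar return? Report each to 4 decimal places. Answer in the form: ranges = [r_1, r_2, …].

ranges = [4.2955, 1.4896, 1.4780, 2.5600]

beam 1: φ=0°, α=330°
  dir = (cos 330°, sin 330°) = (0.8660, -0.5000); from cell (2,4)
  next x-line at t=0.8314, next y-line at t=1.4200; Δt_x=1.1547, Δt_y=2.0000
    x: enter (3,4) at t=0.8314
    y: enter (3,3) at t=1.4200
    x: enter (4,3) at t=1.9861
    x: enter (5,3) at t=3.1408
    y: enter (5,2) at t=3.4200
    x: enter (6,2) at t=4.2955 ← occupied
  → r_1 = 4.2955
beam 2: φ=90°, α=60°
  dir = (cos 60°, sin 60°) = (0.5000, 0.8660); from cell (2,4)
  next x-line at t=1.4400, next y-line at t=0.3349; Δt_x=2.0000, Δt_y=1.1547
    y: enter (2,5) at t=0.3349
    x: enter (3,5) at t=1.4400
    y: enter (3,6) at t=1.4896 ← occupied
  → r_2 = 1.4896
beam 3: φ=180°, α=150°
  dir = (cos 150°, sin 150°) = (-0.8660, 0.5000); from cell (2,4)
  next x-line at t=0.3233, next y-line at t=0.5800; Δt_x=1.1547, Δt_y=2.0000
    x: enter (1,4) at t=0.3233
    y: enter (1,5) at t=0.5800
    x: enter (0,5) at t=1.4780 ← occupied
  → r_3 = 1.4780
beam 4: φ=270°, α=240°
  dir = (cos 240°, sin 240°) = (-0.5000, -0.8660); from cell (2,4)
  next x-line at t=0.5600, next y-line at t=0.8198; Δt_x=2.0000, Δt_y=1.1547
    x: enter (1,4) at t=0.5600
    y: enter (1,3) at t=0.8198
    y: enter (1,2) at t=1.9745
    x: enter (0,2) at t=2.5600 ← occupied
  → r_4 = 2.5600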